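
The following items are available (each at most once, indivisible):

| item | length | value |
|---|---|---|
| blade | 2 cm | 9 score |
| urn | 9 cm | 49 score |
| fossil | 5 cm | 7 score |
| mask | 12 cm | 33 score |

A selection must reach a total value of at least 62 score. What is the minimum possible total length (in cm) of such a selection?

Subsets with value ≥ 62, sorted by total length:
- blade+urn+fossil: length 16, value 65
- urn+mask: length 21, value 82
- blade+urn+mask: length 23, value 91
Minimum length: 16 cm.

16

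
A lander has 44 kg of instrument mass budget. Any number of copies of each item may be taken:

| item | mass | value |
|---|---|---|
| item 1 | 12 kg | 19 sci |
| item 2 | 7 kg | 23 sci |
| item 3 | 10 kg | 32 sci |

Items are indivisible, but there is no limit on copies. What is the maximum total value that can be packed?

142 sci

Best value-per-unit is item 2 at 23/7; filling with it alone gives 6×23 = 138.
Optimal mix: 2×item 2 + 3×item 3 → mass 44, value 142.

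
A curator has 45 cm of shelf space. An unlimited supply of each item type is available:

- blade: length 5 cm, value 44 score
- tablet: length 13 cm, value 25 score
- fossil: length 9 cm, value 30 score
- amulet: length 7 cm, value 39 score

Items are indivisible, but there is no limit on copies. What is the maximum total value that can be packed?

Best value-per-unit is blade at 44/5, and filling with it alone uses length 9×5=45. No mix of the others beats 9×44 = 396.

396 score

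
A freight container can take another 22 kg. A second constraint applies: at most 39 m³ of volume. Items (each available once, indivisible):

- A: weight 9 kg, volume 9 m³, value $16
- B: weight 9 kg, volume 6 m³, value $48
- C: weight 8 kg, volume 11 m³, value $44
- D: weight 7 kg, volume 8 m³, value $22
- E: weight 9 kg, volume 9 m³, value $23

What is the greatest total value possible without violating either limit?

$92

Feasible sets respecting both limits:
- B+C: weight 17, volume 17, value 92
- B+E: weight 18, volume 15, value 71
- B+D: weight 16, volume 14, value 70
Best: $92.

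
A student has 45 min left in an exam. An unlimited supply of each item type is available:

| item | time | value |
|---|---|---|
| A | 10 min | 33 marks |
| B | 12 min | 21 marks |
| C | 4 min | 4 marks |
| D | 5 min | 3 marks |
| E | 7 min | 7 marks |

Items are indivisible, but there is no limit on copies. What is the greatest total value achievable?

136 marks

Best value-per-unit is A at 33/10; filling with it alone gives 4×33 = 132.
Optimal mix: 4×A + 1×C → time 44, value 136.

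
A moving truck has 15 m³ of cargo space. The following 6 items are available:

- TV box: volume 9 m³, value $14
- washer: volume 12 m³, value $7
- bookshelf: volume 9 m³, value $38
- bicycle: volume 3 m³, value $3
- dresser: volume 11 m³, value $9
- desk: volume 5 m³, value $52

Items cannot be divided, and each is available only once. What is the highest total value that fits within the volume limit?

$90

Check high-value combinations within 15 m³:
- bookshelf+desk: volume 9+5=14, value 38+52=90
- TV box+desk: volume 9+5=14, value 14+52=66
- bicycle+desk: volume 3+5=8, value 3+52=55
Best: $90.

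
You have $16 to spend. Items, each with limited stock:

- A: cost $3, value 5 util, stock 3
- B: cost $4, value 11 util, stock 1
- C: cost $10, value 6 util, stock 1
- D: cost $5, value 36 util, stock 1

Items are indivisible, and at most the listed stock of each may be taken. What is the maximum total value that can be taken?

57 util

Top feasible selections:
- 2×A + 1×B + 1×D: cost 15, value 57
- 1×A + 1×B + 1×D: cost 12, value 52
- 3×A + 1×D: cost 14, value 51
- 1×B + 1×D: cost 9, value 47
Best: 57 util.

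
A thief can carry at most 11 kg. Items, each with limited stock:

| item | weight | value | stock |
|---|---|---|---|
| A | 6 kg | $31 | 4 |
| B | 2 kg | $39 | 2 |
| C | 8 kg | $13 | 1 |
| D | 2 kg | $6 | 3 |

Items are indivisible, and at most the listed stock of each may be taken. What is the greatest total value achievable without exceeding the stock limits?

Top feasible selections:
- 1×A + 2×B: weight 10, value 109
- 2×B + 3×D: weight 10, value 96
- 2×B + 2×D: weight 8, value 90
Best: $109.

$109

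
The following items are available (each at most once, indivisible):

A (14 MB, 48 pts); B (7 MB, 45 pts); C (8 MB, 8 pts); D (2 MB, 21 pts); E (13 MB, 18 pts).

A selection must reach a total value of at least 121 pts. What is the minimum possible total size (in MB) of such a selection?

Subsets with value ≥ 121, sorted by total size:
- A+B+C+D: size 31, value 122
- A+B+D+E: size 36, value 132
- A+B+C+D+E: size 44, value 140
Minimum size: 31 MB.

31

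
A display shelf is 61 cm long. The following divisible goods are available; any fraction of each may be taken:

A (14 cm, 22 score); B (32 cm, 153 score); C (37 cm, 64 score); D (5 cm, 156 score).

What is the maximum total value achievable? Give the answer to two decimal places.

350.51

Take in order of value per unit:
- D (156/5 per unit): all 5 → value 156, running total 156.00
- B (153/32 per unit): all 32 → value 153, running total 309.00
- C (64/37 per unit): 24 of 37 → value 24×64/37 = 41.5135, running total 350.51
Total 350.51.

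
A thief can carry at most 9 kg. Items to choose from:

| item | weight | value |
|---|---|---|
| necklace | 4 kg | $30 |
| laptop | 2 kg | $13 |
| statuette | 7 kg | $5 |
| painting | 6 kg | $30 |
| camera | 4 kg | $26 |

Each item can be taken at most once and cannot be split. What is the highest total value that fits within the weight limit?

$56

Check high-value combinations within 9 kg:
- necklace+camera: weight 4+4=8, value 30+26=56
- necklace+laptop: weight 4+2=6, value 30+13=43
- laptop+painting: weight 2+6=8, value 13+30=43
- laptop+camera: weight 2+4=6, value 13+26=39
Best: $56.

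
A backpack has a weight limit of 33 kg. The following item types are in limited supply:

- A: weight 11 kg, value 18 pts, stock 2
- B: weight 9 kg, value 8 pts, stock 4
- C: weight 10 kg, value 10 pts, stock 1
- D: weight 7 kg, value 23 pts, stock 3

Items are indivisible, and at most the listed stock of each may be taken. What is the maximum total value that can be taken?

87 pts

Top feasible selections:
- 1×A + 3×D: weight 32, value 87
- 1×C + 3×D: weight 31, value 79
- 1×B + 3×D: weight 30, value 77
Best: 87 pts.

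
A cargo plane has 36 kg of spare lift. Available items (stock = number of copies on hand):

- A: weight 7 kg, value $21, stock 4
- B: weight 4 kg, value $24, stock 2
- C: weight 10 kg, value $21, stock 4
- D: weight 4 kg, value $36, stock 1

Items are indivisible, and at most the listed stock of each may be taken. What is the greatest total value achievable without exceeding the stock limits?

$147

Top feasible selections:
- 3×A + 2×B + 1×D: weight 33, value 147
- 2×A + 2×B + 1×C + 1×D: weight 36, value 147
- 4×A + 1×B + 1×D: weight 36, value 144
- 4×A + 2×B: weight 36, value 132
Best: $147.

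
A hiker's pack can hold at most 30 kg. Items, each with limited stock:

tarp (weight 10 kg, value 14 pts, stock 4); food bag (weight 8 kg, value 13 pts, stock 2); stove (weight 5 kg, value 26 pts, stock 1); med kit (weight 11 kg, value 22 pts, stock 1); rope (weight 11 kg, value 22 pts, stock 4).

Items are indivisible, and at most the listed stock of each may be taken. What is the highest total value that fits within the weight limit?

70 pts

Best selections within weight 30 and stock limits:
- 1×stove + 2×rope: weight 27, value 70
- 1×stove + 1×med kit + 1×rope: weight 27, value 70
Best: 70 pts.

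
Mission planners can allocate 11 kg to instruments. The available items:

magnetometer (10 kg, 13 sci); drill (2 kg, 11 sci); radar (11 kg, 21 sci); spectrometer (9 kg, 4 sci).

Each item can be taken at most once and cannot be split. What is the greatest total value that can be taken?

Check high-value combinations within 11 kg:
- radar: mass 11, value 21
- drill+spectrometer: mass 2+9=11, value 11+4=15
- magnetometer: mass 10, value 13
- drill: mass 2, value 11
- spectrometer: mass 9, value 4
Best: 21 sci.

21 sci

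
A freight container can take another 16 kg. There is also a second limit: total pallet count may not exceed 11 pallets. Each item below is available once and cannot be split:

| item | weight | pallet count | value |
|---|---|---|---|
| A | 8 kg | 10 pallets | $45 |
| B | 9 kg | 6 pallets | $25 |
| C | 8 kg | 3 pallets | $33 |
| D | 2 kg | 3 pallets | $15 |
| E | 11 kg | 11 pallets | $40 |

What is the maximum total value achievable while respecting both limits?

Feasible sets respecting both limits:
- C+D: weight 10, pallet count 6, value 48
- A: weight 8, pallet count 10, value 45
- B+D: weight 11, pallet count 9, value 40
Best: $48.

$48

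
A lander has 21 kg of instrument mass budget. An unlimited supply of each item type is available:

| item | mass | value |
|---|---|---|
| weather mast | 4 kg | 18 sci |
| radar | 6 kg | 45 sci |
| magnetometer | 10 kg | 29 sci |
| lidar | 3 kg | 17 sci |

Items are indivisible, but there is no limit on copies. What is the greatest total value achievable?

152 sci

Best value-per-unit is radar at 45/6; filling with it alone gives 3×45 = 135.
Optimal mix: 3×radar + 1×lidar → mass 21, value 152.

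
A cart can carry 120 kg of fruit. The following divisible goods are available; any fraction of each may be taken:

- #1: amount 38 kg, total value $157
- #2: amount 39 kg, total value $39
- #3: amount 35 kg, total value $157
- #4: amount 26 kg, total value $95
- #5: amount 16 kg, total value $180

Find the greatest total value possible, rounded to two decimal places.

594.00

Take in order of value per unit:
- #5 (180/16 per unit): all 16 → value 180, running total 180.00
- #3 (157/35 per unit): all 35 → value 157, running total 337.00
- #1 (157/38 per unit): all 38 → value 157, running total 494.00
- #4 (95/26 per unit): all 26 → value 95, running total 589.00
- #2 (39/39 per unit): 5 of 39 → value 5×39/39 = 5.0000, running total 594.00
Total 594.00.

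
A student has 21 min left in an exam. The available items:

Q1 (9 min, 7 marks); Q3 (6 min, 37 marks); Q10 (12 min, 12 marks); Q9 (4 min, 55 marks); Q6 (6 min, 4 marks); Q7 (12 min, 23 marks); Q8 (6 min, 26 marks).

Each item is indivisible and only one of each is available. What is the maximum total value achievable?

Check high-value combinations within 21 min:
- Q3+Q9+Q8: time 6+4+6=16, value 37+55+26=118
- Q1+Q3+Q9: time 9+6+4=19, value 7+37+55=99
- Q3+Q9+Q6: time 6+4+6=16, value 37+55+4=96
- Q3+Q9: time 6+4=10, value 37+55=92
Best: 118 marks.

118 marks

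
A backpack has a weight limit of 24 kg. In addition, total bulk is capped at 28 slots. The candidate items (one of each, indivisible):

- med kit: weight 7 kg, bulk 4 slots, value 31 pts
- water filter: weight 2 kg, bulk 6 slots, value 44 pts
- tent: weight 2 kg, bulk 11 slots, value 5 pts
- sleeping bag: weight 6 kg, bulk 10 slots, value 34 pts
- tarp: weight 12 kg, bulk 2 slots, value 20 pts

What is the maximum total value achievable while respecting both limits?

109 pts

Feasible sets respecting both limits:
- med kit+water filter+sleeping bag: weight 15, bulk 20, value 109
- med kit+water filter+tent+tarp: weight 23, bulk 23, value 100
- water filter+sleeping bag+tarp: weight 20, bulk 18, value 98
Best: 109 pts.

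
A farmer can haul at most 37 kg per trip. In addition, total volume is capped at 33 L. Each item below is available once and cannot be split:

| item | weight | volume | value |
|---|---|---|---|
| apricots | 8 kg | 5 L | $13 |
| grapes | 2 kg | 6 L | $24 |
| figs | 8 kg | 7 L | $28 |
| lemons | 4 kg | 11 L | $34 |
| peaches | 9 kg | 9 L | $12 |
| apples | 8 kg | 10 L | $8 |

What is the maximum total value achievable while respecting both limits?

$99

Feasible sets respecting both limits:
- apricots+grapes+figs+lemons: weight 22, volume 29, value 99
- grapes+figs+lemons+peaches: weight 23, volume 33, value 98
- apricots+figs+lemons+peaches: weight 29, volume 32, value 87
- grapes+figs+lemons: weight 14, volume 24, value 86
Best: $99.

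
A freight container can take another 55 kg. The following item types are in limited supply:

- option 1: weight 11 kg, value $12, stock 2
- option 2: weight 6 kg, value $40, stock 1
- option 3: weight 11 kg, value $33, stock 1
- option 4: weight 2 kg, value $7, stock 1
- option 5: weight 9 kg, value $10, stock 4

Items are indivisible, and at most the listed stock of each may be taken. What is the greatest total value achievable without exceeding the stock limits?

$120

Top feasible selections:
- 1×option 2 + 1×option 3 + 1×option 4 + 4×option 5: weight 55, value 120
- 1×option 1 + 1×option 2 + 1×option 3 + 3×option 5: weight 55, value 115
Best: $120.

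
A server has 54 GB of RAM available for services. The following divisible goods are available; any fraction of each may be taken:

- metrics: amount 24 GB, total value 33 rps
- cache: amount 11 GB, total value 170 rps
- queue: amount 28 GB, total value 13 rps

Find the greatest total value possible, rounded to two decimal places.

211.82

Take in order of value per unit:
- cache (170/11 per unit): all 11 → value 170, running total 170.00
- metrics (33/24 per unit): all 24 → value 33, running total 203.00
- queue (13/28 per unit): 19 of 28 → value 19×13/28 = 8.8214, running total 211.82
Total 211.82.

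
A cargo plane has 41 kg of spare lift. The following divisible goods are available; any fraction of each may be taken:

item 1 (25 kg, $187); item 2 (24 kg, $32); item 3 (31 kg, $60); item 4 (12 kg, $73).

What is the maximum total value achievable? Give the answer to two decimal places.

267.74

Take in order of value per unit:
- item 1 (187/25 per unit): all 25 → value 187, running total 187.00
- item 4 (73/12 per unit): all 12 → value 73, running total 260.00
- item 3 (60/31 per unit): 4 of 31 → value 4×60/31 = 7.7419, running total 267.74
Total 267.74.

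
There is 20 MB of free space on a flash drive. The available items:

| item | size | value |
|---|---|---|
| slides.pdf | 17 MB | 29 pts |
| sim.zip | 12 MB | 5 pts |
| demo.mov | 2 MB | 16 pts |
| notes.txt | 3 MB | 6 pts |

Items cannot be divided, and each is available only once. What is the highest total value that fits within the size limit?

45 pts

Check high-value combinations within 20 MB:
- slides.pdf+demo.mov: size 17+2=19, value 29+16=45
- slides.pdf+notes.txt: size 17+3=20, value 29+6=35
- slides.pdf: size 17, value 29
- sim.zip+demo.mov+notes.txt: size 12+2+3=17, value 5+16+6=27
- demo.mov+notes.txt: size 2+3=5, value 16+6=22
Best: 45 pts.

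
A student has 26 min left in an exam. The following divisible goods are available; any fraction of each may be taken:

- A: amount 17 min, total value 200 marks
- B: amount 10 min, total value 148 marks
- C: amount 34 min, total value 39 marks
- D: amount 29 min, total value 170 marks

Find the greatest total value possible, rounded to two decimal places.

336.24

Take in order of value per unit:
- B (148/10 per unit): all 10 → value 148, running total 148.00
- A (200/17 per unit): 16 of 17 → value 16×200/17 = 188.2353, running total 336.24
Total 336.24.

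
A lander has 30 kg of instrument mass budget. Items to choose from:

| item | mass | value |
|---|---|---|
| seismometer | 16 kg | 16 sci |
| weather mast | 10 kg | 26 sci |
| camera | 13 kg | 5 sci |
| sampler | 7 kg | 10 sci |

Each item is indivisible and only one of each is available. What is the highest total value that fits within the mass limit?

This is a 0/1 knapsack; check combinations near the capacity.
- seismometer+weather mast: mass 16+10=26, value 16+26=42
- weather mast+camera+sampler: mass 10+13+7=30, value 26+5+10=41
- weather mast+sampler: mass 10+7=17, value 26+10=36
- weather mast+camera: mass 10+13=23, value 26+5=31
Best: 42 sci.

42 sci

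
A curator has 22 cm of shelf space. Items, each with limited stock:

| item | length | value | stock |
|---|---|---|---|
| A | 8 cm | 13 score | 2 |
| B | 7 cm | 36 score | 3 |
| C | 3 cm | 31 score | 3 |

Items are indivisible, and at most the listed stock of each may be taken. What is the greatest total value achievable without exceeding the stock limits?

Best selections within length 22 and stock limits:
- 2×B + 2×C: length 20, value 134
- 1×B + 3×C: length 16, value 129
- 1×A + 1×B + 2×C: length 21, value 111
- 3×B: length 21, value 108
Best: 134 score.

134 score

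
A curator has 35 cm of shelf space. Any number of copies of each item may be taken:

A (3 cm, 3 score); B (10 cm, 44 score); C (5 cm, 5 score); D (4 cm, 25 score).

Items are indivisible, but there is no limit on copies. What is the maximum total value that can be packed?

203 score

Best value-per-unit is D at 25/4; filling with it alone gives 8×25 = 200.
Optimal mix: 1×A + 8×D → length 35, value 203.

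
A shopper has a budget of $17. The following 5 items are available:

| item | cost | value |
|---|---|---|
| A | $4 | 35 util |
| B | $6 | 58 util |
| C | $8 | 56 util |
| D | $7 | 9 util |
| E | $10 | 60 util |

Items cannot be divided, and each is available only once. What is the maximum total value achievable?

118 util

This is a 0/1 knapsack; check combinations near the capacity.
- B+E: cost 6+10=16, value 58+60=118
- B+C: cost 6+8=14, value 58+56=114
- A+B+D: cost 4+6+7=17, value 35+58+9=102
- A+E: cost 4+10=14, value 35+60=95
- A+B: cost 4+6=10, value 35+58=93
Best: 118 util.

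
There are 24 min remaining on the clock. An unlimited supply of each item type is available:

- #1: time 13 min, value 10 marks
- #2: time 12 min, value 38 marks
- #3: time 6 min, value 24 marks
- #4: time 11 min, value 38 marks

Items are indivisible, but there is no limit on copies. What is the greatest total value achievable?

96 marks

Best value-per-unit is #3 at 24/6, and filling with it alone uses time 4×6=24. No mix of the others beats 4×24 = 96.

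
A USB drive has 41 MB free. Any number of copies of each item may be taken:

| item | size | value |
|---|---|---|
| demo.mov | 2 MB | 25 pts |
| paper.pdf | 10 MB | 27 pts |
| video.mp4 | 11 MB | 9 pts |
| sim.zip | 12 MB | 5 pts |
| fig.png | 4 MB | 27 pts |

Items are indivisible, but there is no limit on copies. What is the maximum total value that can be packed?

500 pts

Best value-per-unit is demo.mov at 25/2, and filling with it alone uses size 20×2=40. No mix of the others beats 20×25 = 500.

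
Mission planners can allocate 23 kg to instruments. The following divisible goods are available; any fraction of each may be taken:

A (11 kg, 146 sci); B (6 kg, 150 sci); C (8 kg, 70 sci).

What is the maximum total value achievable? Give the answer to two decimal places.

348.50

Take in order of value per unit:
- B (150/6 per unit): all 6 → value 150, running total 150.00
- A (146/11 per unit): all 11 → value 146, running total 296.00
- C (70/8 per unit): 6 of 8 → value 6×70/8 = 52.5000, running total 348.50
Total 348.50.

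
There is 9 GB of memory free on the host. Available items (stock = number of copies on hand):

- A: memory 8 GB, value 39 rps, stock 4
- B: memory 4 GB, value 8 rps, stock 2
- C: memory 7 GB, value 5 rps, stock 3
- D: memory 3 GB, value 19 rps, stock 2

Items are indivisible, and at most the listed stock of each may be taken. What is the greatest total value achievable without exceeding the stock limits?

Best selections within memory 9 and stock limits:
- 1×A: memory 8, value 39
- 2×D: memory 6, value 38
Best: 39 rps.

39 rps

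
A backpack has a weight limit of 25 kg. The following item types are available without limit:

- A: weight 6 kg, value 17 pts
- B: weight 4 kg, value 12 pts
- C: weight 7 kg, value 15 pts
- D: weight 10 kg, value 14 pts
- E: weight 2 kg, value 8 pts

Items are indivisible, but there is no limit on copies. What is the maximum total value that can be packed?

Best value-per-unit is E at 8/2, and filling with it alone uses weight 12×2=24. No mix of the others beats 12×8 = 96.

96 pts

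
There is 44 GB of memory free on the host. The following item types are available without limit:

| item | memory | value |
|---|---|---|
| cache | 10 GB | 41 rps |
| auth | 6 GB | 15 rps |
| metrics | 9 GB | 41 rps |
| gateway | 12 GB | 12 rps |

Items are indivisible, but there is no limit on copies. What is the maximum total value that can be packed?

Best value-per-unit is metrics at 41/9; filling with it alone gives 4×41 = 164.
Optimal mix: 2×cache + 1×auth + 2×metrics → memory 44, value 179.

179 rps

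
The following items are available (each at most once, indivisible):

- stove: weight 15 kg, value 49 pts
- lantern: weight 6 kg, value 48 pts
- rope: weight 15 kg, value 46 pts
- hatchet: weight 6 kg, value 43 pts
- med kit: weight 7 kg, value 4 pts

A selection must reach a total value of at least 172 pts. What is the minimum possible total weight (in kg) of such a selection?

Subsets with value ≥ 172, sorted by total weight:
- stove+lantern+rope+hatchet: weight 42, value 186
- stove+lantern+rope+hatchet+med kit: weight 49, value 190
Minimum weight: 42 kg.

42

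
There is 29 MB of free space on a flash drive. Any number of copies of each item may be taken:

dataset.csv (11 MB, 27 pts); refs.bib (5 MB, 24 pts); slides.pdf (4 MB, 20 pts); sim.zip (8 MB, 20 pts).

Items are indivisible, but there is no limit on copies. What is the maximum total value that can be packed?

Best value-per-unit is slides.pdf at 20/4; filling with it alone gives 7×20 = 140.
Optimal mix: 1×refs.bib + 6×slides.pdf → size 29, value 144.

144 pts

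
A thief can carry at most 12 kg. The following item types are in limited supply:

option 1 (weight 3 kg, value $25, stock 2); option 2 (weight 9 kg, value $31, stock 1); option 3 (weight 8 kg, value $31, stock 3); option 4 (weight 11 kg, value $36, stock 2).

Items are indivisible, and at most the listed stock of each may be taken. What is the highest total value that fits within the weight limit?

$56

Top feasible selections:
- 1×option 1 + 1×option 3: weight 11, value 56
- 1×option 1 + 1×option 2: weight 12, value 56
- 2×option 1: weight 6, value 50
- 1×option 4: weight 11, value 36
Best: $56.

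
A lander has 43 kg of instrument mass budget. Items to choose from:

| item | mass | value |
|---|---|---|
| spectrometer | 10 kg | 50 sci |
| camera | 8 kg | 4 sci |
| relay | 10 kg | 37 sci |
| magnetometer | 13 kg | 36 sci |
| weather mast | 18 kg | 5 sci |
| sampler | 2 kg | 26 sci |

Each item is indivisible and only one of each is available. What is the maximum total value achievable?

Check high-value combinations within 43 kg:
- spectrometer+camera+relay+magnetometer+sampler: mass 10+8+10+13+2=43, value 50+4+37+36+26=153
- spectrometer+relay+magnetometer+sampler: mass 10+10+13+2=35, value 50+37+36+26=149
- spectrometer+camera+relay+magnetometer: mass 10+8+10+13=41, value 50+4+37+36=127
- spectrometer+relay+magnetometer: mass 10+10+13=33, value 50+37+36=123
Best: 153 sci.

153 sci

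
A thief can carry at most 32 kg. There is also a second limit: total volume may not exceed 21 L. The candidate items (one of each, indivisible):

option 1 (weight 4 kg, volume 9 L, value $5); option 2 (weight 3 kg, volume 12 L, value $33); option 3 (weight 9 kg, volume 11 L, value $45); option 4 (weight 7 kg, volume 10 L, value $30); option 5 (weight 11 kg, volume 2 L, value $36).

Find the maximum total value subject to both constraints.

Feasible sets respecting both limits:
- option 3+option 5: weight 20, volume 13, value 81
- option 3+option 4: weight 16, volume 21, value 75
- option 1+option 4+option 5: weight 22, volume 21, value 71
Best: $81.

$81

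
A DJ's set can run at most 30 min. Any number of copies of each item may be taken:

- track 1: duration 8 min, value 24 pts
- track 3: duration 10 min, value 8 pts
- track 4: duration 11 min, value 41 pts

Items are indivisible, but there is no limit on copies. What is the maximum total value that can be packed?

106 pts

Best value-per-unit is track 4 at 41/11; filling with it alone gives 2×41 = 82.
Optimal mix: 1×track 1 + 2×track 4 → duration 30, value 106.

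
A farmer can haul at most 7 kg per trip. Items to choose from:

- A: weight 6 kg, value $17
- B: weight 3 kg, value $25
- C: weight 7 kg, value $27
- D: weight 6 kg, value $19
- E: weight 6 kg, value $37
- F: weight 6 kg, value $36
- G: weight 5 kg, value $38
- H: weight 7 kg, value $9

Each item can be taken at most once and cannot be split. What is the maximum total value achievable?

$38

Check high-value combinations within 7 kg:
- G: weight 5, value 38
- E: weight 6, value 37
- F: weight 6, value 36
Best: $38.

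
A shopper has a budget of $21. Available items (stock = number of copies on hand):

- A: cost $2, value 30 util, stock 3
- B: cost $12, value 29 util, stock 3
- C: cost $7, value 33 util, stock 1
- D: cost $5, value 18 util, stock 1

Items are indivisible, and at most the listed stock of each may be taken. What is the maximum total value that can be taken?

Best selections within cost 21 and stock limits:
- 3×A + 1×C + 1×D: cost 18, value 141
- 3×A + 1×C: cost 13, value 123
Best: 141 util.

141 util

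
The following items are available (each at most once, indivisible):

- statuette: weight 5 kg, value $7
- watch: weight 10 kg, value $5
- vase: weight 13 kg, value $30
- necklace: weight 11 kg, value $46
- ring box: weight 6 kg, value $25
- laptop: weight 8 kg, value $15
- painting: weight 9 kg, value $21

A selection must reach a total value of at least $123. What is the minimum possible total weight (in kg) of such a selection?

Subsets with value ≥ 123, sorted by total weight:
- statuette+vase+necklace+ring box+laptop: weight 43, value 123
- statuette+vase+necklace+ring box+painting: weight 44, value 129
- vase+necklace+ring box+laptop+painting: weight 47, value 137
- watch+vase+necklace+ring box+painting: weight 49, value 127
Minimum weight: 43 kg.

43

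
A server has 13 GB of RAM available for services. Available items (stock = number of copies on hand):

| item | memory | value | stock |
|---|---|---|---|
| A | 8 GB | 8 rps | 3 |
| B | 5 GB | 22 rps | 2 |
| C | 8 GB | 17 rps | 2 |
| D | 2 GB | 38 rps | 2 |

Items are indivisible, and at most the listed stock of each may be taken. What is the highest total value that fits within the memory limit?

Top feasible selections:
- 1×B + 2×D: memory 9, value 98
- 1×C + 2×D: memory 12, value 93
Best: 98 rps.

98 rps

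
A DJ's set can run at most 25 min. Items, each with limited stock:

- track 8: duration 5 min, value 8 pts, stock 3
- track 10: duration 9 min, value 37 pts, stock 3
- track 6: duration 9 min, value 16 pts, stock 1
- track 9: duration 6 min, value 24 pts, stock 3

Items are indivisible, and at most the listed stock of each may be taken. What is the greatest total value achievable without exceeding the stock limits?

98 pts

Best selections within duration 25 and stock limits:
- 2×track 10 + 1×track 9: duration 24, value 98
- 1×track 10 + 2×track 9: duration 21, value 85
Best: 98 pts.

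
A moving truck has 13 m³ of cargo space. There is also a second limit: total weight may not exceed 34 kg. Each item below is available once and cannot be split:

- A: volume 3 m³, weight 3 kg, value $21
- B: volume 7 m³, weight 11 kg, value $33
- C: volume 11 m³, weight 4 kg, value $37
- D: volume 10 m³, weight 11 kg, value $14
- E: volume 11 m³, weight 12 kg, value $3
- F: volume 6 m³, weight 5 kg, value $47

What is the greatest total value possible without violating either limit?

$80

Feasible sets respecting both limits:
- B+F: volume 13, weight 16, value 80
- A+F: volume 9, weight 8, value 68
- A+B: volume 10, weight 14, value 54
Best: $80.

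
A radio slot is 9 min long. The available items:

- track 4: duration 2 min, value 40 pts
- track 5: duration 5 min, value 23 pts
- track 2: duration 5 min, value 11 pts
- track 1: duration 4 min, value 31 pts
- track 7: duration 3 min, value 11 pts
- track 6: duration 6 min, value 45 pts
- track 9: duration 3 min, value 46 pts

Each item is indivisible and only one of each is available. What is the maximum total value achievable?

117 pts

Check high-value combinations within 9 min:
- track 4+track 1+track 9: duration 2+4+3=9, value 40+31+46=117
- track 4+track 7+track 9: duration 2+3+3=8, value 40+11+46=97
- track 6+track 9: duration 6+3=9, value 45+46=91
Best: 117 pts.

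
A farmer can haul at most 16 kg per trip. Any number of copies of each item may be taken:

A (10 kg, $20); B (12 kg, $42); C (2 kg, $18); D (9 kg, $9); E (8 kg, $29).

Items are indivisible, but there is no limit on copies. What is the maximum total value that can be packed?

Best value-per-unit is C at 18/2, and filling with it alone uses weight 8×2=16. No mix of the others beats 8×18 = 144.

$144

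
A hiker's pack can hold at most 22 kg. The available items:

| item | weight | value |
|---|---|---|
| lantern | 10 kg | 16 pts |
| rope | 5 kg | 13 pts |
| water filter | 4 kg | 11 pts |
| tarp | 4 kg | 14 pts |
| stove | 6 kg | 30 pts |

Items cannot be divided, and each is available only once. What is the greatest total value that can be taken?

Check high-value combinations within 22 kg:
- rope+water filter+tarp+stove: weight 5+4+4+6=19, value 13+11+14+30=68
- lantern+tarp+stove: weight 10+4+6=20, value 16+14+30=60
- lantern+rope+stove: weight 10+5+6=21, value 16+13+30=59
- rope+tarp+stove: weight 5+4+6=15, value 13+14+30=57
Best: 68 pts.

68 pts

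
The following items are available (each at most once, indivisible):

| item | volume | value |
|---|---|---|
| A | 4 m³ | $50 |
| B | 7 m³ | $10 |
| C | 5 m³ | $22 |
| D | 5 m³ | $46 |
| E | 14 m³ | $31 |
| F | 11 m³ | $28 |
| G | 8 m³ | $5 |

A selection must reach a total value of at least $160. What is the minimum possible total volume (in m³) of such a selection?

Subsets with value ≥ 160, sorted by total volume:
- A+C+D+E+F: volume 39, value 177
- A+B+C+D+F+G: volume 40, value 161
- A+B+D+E+F: volume 41, value 165
Minimum volume: 39 m³.

39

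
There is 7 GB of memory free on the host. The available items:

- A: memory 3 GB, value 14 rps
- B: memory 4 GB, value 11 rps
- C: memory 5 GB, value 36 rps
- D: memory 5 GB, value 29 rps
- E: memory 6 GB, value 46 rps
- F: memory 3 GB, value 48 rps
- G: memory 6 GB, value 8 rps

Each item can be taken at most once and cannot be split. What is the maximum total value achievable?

62 rps

Check high-value combinations within 7 GB:
- A+F: memory 3+3=6, value 14+48=62
- B+F: memory 4+3=7, value 11+48=59
- F: memory 3, value 48
Best: 62 rps.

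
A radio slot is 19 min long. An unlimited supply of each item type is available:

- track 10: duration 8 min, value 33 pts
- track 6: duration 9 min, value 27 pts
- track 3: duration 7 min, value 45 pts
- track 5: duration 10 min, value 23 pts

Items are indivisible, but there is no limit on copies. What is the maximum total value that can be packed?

Best value-per-unit is track 3 at 45/7, and filling with it alone uses duration 2×7=14. No mix of the others beats 2×45 = 90.

90 pts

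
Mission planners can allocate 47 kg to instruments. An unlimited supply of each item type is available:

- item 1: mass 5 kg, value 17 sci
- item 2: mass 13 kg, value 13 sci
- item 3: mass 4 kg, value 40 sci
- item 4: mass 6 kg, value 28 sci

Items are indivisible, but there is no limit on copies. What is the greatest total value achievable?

Best value-per-unit is item 3 at 40/4, and filling with it alone uses mass 11×4=44. No mix of the others beats 11×40 = 440.

440 sci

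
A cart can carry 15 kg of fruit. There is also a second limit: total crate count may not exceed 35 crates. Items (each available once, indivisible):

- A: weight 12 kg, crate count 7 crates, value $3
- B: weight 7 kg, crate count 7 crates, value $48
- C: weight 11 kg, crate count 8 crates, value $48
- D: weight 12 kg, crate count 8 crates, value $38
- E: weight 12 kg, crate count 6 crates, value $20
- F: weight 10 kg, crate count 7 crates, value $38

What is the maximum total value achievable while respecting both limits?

Feasible sets respecting both limits:
- B: weight 7, crate count 7, value 48
- C: weight 11, crate count 8, value 48
- D: weight 12, crate count 8, value 38
Best: $48.

$48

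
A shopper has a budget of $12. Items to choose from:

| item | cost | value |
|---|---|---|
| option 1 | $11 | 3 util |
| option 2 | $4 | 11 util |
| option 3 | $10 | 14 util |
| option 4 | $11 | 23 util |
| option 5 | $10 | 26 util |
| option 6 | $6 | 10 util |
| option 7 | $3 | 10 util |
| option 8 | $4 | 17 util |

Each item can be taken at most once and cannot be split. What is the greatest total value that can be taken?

38 util

Check high-value combinations within $12:
- option 2+option 7+option 8: cost 4+3+4=11, value 11+10+17=38
- option 2+option 8: cost 4+4=8, value 11+17=28
- option 7+option 8: cost 3+4=7, value 10+17=27
Best: 38 util.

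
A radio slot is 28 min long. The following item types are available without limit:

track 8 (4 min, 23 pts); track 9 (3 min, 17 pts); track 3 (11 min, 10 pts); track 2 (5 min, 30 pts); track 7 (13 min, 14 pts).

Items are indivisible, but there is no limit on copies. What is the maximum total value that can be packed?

Best value-per-unit is track 2 at 30/5; filling with it alone gives 5×30 = 150.
Optimal mix: 1×track 9 + 5×track 2 → duration 28, value 167.

167 pts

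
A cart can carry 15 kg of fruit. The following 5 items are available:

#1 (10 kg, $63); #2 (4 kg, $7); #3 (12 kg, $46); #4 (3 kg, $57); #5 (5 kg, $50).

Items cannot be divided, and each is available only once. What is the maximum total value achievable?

This is a 0/1 knapsack; check combinations near the capacity.
- #1+#4: weight 10+3=13, value 63+57=120
- #2+#4+#5: weight 4+3+5=12, value 7+57+50=114
- #1+#5: weight 10+5=15, value 63+50=113
- #4+#5: weight 3+5=8, value 57+50=107
Best: $120.

$120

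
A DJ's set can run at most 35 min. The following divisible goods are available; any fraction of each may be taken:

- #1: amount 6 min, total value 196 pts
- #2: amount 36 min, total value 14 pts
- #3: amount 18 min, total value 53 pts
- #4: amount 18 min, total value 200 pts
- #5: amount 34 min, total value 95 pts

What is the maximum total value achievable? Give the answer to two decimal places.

Take in order of value per unit:
- #1 (196/6 per unit): all 6 → value 196, running total 196.00
- #4 (200/18 per unit): all 18 → value 200, running total 396.00
- #3 (53/18 per unit): 11 of 18 → value 11×53/18 = 32.3889, running total 428.39
Total 428.39.

428.39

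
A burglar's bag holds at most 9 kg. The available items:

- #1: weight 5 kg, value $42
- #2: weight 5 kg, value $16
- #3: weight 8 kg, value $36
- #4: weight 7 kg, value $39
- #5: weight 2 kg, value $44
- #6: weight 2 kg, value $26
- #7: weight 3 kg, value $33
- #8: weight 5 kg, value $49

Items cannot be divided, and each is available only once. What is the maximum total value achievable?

$119

Check high-value combinations within 9 kg:
- #5+#6+#8: weight 2+2+5=9, value 44+26+49=119
- #1+#5+#6: weight 5+2+2=9, value 42+44+26=112
- #5+#6+#7: weight 2+2+3=7, value 44+26+33=103
Best: $119.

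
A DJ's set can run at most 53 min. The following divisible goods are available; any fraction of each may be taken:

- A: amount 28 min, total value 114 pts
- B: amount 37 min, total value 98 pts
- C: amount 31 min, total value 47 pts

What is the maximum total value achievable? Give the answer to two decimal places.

Take in order of value per unit:
- A (114/28 per unit): all 28 → value 114, running total 114.00
- B (98/37 per unit): 25 of 37 → value 25×98/37 = 66.2162, running total 180.22
Total 180.22.

180.22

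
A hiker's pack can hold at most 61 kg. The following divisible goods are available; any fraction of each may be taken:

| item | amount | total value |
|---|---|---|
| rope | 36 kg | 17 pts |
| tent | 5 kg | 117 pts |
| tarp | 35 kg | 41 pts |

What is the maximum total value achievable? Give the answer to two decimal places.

167.92

Take in order of value per unit:
- tent (117/5 per unit): all 5 → value 117, running total 117.00
- tarp (41/35 per unit): all 35 → value 41, running total 158.00
- rope (17/36 per unit): 21 of 36 → value 21×17/36 = 9.9167, running total 167.92
Total 167.92.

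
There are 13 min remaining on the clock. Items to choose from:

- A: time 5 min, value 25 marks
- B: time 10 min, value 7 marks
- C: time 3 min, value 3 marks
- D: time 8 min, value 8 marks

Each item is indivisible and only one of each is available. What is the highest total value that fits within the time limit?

Check high-value combinations within 13 min:
- A+D: time 5+8=13, value 25+8=33
- A+C: time 5+3=8, value 25+3=28
- A: time 5, value 25
- C+D: time 3+8=11, value 3+8=11
- B+C: time 10+3=13, value 7+3=10
Best: 33 marks.

33 marks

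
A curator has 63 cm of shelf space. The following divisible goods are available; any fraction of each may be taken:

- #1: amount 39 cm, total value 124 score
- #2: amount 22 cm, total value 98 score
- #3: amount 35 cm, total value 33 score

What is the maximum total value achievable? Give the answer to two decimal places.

Take in order of value per unit:
- #2 (98/22 per unit): all 22 → value 98, running total 98.00
- #1 (124/39 per unit): all 39 → value 124, running total 222.00
- #3 (33/35 per unit): 2 of 35 → value 2×33/35 = 1.8857, running total 223.89
Total 223.89.

223.89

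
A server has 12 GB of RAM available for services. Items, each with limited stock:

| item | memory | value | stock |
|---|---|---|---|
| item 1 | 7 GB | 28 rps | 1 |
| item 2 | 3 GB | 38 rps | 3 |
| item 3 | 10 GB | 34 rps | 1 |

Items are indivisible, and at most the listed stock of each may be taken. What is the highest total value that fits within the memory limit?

Top feasible selections:
- 3×item 2: memory 9, value 114
- 2×item 2: memory 6, value 76
- 1×item 1 + 1×item 2: memory 10, value 66
Best: 114 rps.

114 rps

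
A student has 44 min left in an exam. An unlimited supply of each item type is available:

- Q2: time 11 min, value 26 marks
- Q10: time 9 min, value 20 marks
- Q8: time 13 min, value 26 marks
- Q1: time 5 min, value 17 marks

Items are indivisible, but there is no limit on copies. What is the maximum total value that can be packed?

Best value-per-unit is Q1 at 17/5; filling with it alone gives 8×17 = 136.
Optimal mix: 1×Q10 + 7×Q1 → time 44, value 139.

139 marks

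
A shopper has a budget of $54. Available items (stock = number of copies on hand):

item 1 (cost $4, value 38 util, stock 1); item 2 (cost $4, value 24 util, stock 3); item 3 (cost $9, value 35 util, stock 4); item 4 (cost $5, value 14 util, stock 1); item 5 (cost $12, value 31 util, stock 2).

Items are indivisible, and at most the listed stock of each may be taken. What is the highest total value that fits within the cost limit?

Best selections within cost 54 and stock limits:
- 1×item 1 + 3×item 2 + 4×item 3: cost 52, value 250
- 1×item 1 + 2×item 2 + 4×item 3 + 1×item 4: cost 53, value 240
Best: 250 util.

250 util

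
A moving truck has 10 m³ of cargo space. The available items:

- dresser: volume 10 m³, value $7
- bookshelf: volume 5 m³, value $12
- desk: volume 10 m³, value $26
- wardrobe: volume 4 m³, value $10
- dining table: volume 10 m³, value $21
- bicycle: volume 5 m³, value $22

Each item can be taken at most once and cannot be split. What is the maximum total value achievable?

This is a 0/1 knapsack; check combinations near the capacity.
- bookshelf+bicycle: volume 5+5=10, value 12+22=34
- wardrobe+bicycle: volume 4+5=9, value 10+22=32
- desk: volume 10, value 26
- bicycle: volume 5, value 22
- bookshelf+wardrobe: volume 5+4=9, value 12+10=22
Best: $34.

$34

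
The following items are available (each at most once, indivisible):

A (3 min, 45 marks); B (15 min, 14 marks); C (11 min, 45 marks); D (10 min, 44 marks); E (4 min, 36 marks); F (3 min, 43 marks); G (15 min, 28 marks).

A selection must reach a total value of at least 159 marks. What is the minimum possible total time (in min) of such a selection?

20

Subsets with value ≥ 159, sorted by total time:
- A+D+E+F: time 20, value 168
- A+C+E+F: time 21, value 169
- A+C+D+F: time 27, value 177
Minimum time: 20 min.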